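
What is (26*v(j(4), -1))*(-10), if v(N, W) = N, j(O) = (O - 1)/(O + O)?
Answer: -195/2 ≈ -97.500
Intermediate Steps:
j(O) = (-1 + O)/(2*O) (j(O) = (-1 + O)/((2*O)) = (-1 + O)*(1/(2*O)) = (-1 + O)/(2*O))
(26*v(j(4), -1))*(-10) = (26*((½)*(-1 + 4)/4))*(-10) = (26*((½)*(¼)*3))*(-10) = (26*(3/8))*(-10) = (39/4)*(-10) = -195/2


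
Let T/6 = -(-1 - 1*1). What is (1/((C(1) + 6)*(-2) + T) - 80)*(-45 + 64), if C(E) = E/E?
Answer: -3059/2 ≈ -1529.5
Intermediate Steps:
C(E) = 1
T = 12 (T = 6*(-(-1 - 1*1)) = 6*(-(-1 - 1)) = 6*(-1*(-2)) = 6*2 = 12)
(1/((C(1) + 6)*(-2) + T) - 80)*(-45 + 64) = (1/((1 + 6)*(-2) + 12) - 80)*(-45 + 64) = (1/(7*(-2) + 12) - 80)*19 = (1/(-14 + 12) - 80)*19 = (1/(-2) - 80)*19 = (-½ - 80)*19 = -161/2*19 = -3059/2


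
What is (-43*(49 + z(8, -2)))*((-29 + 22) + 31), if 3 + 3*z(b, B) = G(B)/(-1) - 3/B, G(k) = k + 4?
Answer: -49364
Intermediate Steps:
G(k) = 4 + k
z(b, B) = -7/3 - 1/B - B/3 (z(b, B) = -1 + ((4 + B)/(-1) - 3/B)/3 = -1 + ((4 + B)*(-1) - 3/B)/3 = -1 + ((-4 - B) - 3/B)/3 = -1 + (-4 - B - 3/B)/3 = -1 + (-4/3 - 1/B - B/3) = -7/3 - 1/B - B/3)
(-43*(49 + z(8, -2)))*((-29 + 22) + 31) = (-43*(49 + (1/3)*(-3 - 2*(-7 - 1*(-2)))/(-2)))*((-29 + 22) + 31) = (-43*(49 + (1/3)*(-1/2)*(-3 - 2*(-7 + 2))))*(-7 + 31) = -43*(49 + (1/3)*(-1/2)*(-3 - 2*(-5)))*24 = -43*(49 + (1/3)*(-1/2)*(-3 + 10))*24 = -43*(49 + (1/3)*(-1/2)*7)*24 = -43*(49 - 7/6)*24 = -43*287/6*24 = -12341/6*24 = -49364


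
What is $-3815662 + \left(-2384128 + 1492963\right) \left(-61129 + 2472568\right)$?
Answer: $-2148993852097$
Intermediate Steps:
$-3815662 + \left(-2384128 + 1492963\right) \left(-61129 + 2472568\right) = -3815662 - 2148990036435 = -2148993852097$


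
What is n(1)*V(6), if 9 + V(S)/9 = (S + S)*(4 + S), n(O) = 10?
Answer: 9990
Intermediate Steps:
V(S) = -81 + 18*S*(4 + S) (V(S) = -81 + 9*((S + S)*(4 + S)) = -81 + 9*((2*S)*(4 + S)) = -81 + 9*(2*S*(4 + S)) = -81 + 18*S*(4 + S))
n(1)*V(6) = 10*(-81 + 18*6² + 72*6) = 10*(-81 + 18*36 + 432) = 10*(-81 + 648 + 432) = 10*999 = 9990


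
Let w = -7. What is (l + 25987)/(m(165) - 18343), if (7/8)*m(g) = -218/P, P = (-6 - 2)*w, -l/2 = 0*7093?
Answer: -1273363/899025 ≈ -1.4164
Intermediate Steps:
l = 0 (l = -0*7093 = -2*0 = 0)
P = 56 (P = (-6 - 2)*(-7) = -8*(-7) = 56)
m(g) = -218/49 (m(g) = 8*(-218/56)/7 = 8*(-218*1/56)/7 = (8/7)*(-109/28) = -218/49)
(l + 25987)/(m(165) - 18343) = (0 + 25987)/(-218/49 - 18343) = 25987/(-899025/49) = 25987*(-49/899025) = -1273363/899025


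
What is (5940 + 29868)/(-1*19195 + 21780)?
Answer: 35808/2585 ≈ 13.852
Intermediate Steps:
(5940 + 29868)/(-1*19195 + 21780) = 35808/(-19195 + 21780) = 35808/2585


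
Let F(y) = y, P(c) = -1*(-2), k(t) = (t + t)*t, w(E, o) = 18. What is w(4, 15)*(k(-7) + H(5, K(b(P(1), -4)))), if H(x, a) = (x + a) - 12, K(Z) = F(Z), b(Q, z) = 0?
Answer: 1638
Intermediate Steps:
k(t) = 2*t**2 (k(t) = (2*t)*t = 2*t**2)
P(c) = 2
K(Z) = Z
H(x, a) = -12 + a + x (H(x, a) = (a + x) - 12 = -12 + a + x)
w(4, 15)*(k(-7) + H(5, K(b(P(1), -4)))) = 18*(2*(-7)**2 + (-12 + 0 + 5)) = 18*(2*49 - 7) = 18*(98 - 7) = 18*91 = 1638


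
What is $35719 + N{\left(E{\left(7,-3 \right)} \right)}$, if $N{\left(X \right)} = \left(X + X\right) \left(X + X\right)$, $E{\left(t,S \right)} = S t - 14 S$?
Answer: $37483$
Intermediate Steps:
$E{\left(t,S \right)} = - 14 S + S t$
$N{\left(X \right)} = 4 X^{2}$ ($N{\left(X \right)} = 2 X 2 X = 4 X^{2}$)
$35719 + N{\left(E{\left(7,-3 \right)} \right)} = 35719 + 4 \left(- 3 \left(-14 + 7\right)\right)^{2} = 35719 + 4 \left(\left(-3\right) \left(-7\right)\right)^{2} = 35719 + 4 \cdot 21^{2} = 35719 + 4 \cdot 441 = 35719 + 1764 = 37483$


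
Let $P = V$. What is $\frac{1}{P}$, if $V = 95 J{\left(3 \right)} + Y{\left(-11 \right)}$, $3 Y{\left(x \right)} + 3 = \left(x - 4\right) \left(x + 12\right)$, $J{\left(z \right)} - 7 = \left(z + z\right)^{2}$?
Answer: $\frac{1}{4079} \approx 0.00024516$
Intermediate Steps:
$J{\left(z \right)} = 7 + 4 z^{2}$ ($J{\left(z \right)} = 7 + \left(z + z\right)^{2} = 7 + \left(2 z\right)^{2} = 7 + 4 z^{2}$)
$Y{\left(x \right)} = -1 + \frac{\left(-4 + x\right) \left(12 + x\right)}{3}$ ($Y{\left(x \right)} = -1 + \frac{\left(x - 4\right) \left(x + 12\right)}{3} = -1 + \frac{\left(-4 + x\right) \left(12 + x\right)}{3}$)
$V = 4079$ ($V = 95 \left(7 + 4 \cdot 3^{2}\right) + \left(-17 + \frac{\left(-11\right)^{2}}{3} + \frac{8}{3} \left(-11\right)\right) = 95 \left(7 + 4 \cdot 9\right) - 6 = 95 \left(7 + 36\right) - 6 = 95 \cdot 43 - 6 = 4085 - 6 = 4079$)
$P = 4079$
$\frac{1}{P} = \frac{1}{4079}$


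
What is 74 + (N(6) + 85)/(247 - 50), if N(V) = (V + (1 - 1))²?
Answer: 14699/197 ≈ 74.614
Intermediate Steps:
N(V) = V² (N(V) = (V + 0)² = V²)
74 + (N(6) + 85)/(247 - 50) = 74 + (6² + 85)/(247 - 50) = 74 + (36 + 85)/197 = 74 + 121*(1/197) = 74 + 121/197 = 14699/197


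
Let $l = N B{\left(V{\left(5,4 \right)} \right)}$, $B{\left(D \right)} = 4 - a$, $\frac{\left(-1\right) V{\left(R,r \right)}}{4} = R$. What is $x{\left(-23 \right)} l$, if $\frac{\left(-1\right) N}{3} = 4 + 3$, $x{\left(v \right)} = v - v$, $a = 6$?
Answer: $0$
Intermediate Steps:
$x{\left(v \right)} = 0$
$V{\left(R,r \right)} = - 4 R$
$B{\left(D \right)} = -2$ ($B{\left(D \right)} = 4 - 6 = -2$)
$N = -21$ ($N = - 3 \left(4 + 3\right) = \left(-3\right) 7 = -21$)
$l = 42$ ($l = \left(-21\right) \left(-2\right) = 42$)
$x{\left(-23 \right)} l = 0 \cdot 42 = 0$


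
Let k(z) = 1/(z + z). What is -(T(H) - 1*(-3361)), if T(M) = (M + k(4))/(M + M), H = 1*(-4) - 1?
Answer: -268919/80 ≈ -3361.5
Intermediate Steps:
H = -5 (H = -4 - 1 = -5)
k(z) = 1/(2*z)
T(M) = (⅛ + M)/(2*M) (T(M) = (M + (½)/4)/(M + M) = (M + (½)*(¼))/((2*M)) = (M + ⅛)*(1/(2*M)) = (⅛ + M)*(1/(2*M)) = (⅛ + M)/(2*M))
-(T(H) - 1*(-3361)) = -((1/16)*(1 + 8*(-5))/(-5) - 1*(-3361)) = -((1/16)*(-⅕)*(1 - 40) + 3361) = -((1/16)*(-⅕)*(-39) + 3361) = -(39/80 + 3361) = -1*268919/80 = -268919/80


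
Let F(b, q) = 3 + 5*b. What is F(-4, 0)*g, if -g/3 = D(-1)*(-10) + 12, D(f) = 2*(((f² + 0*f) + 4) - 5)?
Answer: 612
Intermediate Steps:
D(f) = -2 + 2*f² (D(f) = 2*(((f² + 0) + 4) - 5) = 2*((f² + 4) - 5) = 2*((4 + f²) - 5) = 2*(-1 + f²) = -2 + 2*f²)
g = -36 (g = -3*((-2 + 2*(-1)²)*(-10) + 12) = -3*((-2 + 2*1)*(-10) + 12) = -3*((-2 + 2)*(-10) + 12) = -3*(0*(-10) + 12) = -3*(0 + 12) = -3*12 = -36)
F(-4, 0)*g = (3 + 5*(-4))*(-36) = (3 - 20)*(-36) = -17*(-36) = 612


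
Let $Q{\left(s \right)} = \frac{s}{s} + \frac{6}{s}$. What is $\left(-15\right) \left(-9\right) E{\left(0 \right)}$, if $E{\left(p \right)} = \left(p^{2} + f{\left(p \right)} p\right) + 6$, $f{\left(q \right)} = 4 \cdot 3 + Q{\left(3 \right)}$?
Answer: $810$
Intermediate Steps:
$Q{\left(s \right)} = 1 + \frac{6}{s}$
$f{\left(q \right)} = 15$ ($f{\left(q \right)} = 4 \cdot 3 + \frac{6 + 3}{3} = 12 + \frac{1}{3} \cdot 9 = 12 + 3 = 15$)
$E{\left(p \right)} = 6 + p^{2} + 15 p$ ($E{\left(p \right)} = \left(p^{2} + 15 p\right) + 6 = 6 + p^{2} + 15 p$)
$\left(-15\right) \left(-9\right) E{\left(0 \right)} = \left(-15\right) \left(-9\right) \left(6 + 0^{2} + 15 \cdot 0\right) = 135 \left(6 + 0 + 0\right) = 135 \cdot 6 = 810$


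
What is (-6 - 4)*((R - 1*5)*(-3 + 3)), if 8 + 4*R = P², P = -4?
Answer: 0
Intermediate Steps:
R = 2 (R = -2 + (¼)*(-4)² = -2 + (¼)*16 = -2 + 4 = 2)
(-6 - 4)*((R - 1*5)*(-3 + 3)) = (-6 - 4)*((2 - 1*5)*(-3 + 3)) = -10*(2 - 5)*0 = -(-30)*0 = -10*0 = 0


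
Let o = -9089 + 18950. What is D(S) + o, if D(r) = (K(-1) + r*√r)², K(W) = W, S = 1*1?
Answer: 9861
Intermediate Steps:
S = 1
D(r) = (-1 + r^(3/2))² (D(r) = (-1 + r*√r)² = (-1 + r^(3/2))²)
o = 9861
D(S) + o = (-1 + 1^(3/2))² + 9861 = (-1 + 1)² + 9861 = 0² + 9861 = 0 + 9861 = 9861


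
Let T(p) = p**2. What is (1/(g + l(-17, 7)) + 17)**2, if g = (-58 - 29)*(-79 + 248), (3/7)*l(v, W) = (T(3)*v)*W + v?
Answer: 773207179684/2675475625 ≈ 289.00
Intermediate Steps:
l(v, W) = 7*v/3 + 21*W*v (l(v, W) = 7*((3**2*v)*W + v)/3 = 7*((9*v)*W + v)/3 = 7*(9*W*v + v)/3 = 7*(v + 9*W*v)/3 = 7*v/3 + 21*W*v)
g = -14703 (g = -87*169 = -14703)
(1/(g + l(-17, 7)) + 17)**2 = (1/(-14703 + (7/3)*(-17)*(1 + 9*7)) + 17)**2 = (1/(-14703 + (7/3)*(-17)*(1 + 63)) + 17)**2 = (1/(-14703 + (7/3)*(-17)*64) + 17)**2 = (1/(-14703 - 7616/3) + 17)**2 = (1/(-51725/3) + 17)**2 = (-3/51725 + 17)**2 = (879322/51725)**2 = 773207179684/2675475625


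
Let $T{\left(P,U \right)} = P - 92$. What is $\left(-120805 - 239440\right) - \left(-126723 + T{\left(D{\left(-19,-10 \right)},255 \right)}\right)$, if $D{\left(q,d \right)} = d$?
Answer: $-233420$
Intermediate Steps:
$T{\left(P,U \right)} = -92 + P$
$\left(-120805 - 239440\right) - \left(-126723 + T{\left(D{\left(-19,-10 \right)},255 \right)}\right) = \left(-120805 - 239440\right) + \left(126723 - \left(-92 - 10\right)\right) = -360245 + \left(126723 - -102\right) = -360245 + \left(126723 + 102\right) = -360245 + 126825 = -233420$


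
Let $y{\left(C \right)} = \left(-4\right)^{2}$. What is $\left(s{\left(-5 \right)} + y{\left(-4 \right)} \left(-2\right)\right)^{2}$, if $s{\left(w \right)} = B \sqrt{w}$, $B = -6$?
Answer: $844 + 384 i \sqrt{5} \approx 844.0 + 858.65 i$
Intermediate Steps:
$y{\left(C \right)} = 16$
$s{\left(w \right)} = - 6 \sqrt{w}$
$\left(s{\left(-5 \right)} + y{\left(-4 \right)} \left(-2\right)\right)^{2} = \left(- 6 \sqrt{-5} + 16 \left(-2\right)\right)^{2} = \left(- 6 i \sqrt{5} - 32\right)^{2} = \left(-32 - 6 i \sqrt{5}\right)^{2}$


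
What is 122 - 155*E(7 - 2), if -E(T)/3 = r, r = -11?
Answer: -4993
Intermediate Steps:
E(T) = 33 (E(T) = -3*(-11) = 33)
122 - 155*E(7 - 2) = 122 - 155*33 = 122 - 5115 = -4993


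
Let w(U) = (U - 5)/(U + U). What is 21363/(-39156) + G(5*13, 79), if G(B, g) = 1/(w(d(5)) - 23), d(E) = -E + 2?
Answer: -38617/65260 ≈ -0.59174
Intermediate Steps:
d(E) = 2 - E
w(U) = (-5 + U)/(2*U) (w(U) = (-5 + U)/((2*U)) = (-5 + U)*(1/(2*U)) = (-5 + U)/(2*U))
G(B, g) = -3/65 (G(B, g) = 1/((-5 + (2 - 1*5))/(2*(2 - 1*5)) - 23) = 1/((-5 + (2 - 5))/(2*(2 - 5)) - 23) = 1/((1/2)*(-5 - 3)/(-3) - 23) = 1/((1/2)*(-1/3)*(-8) - 23) = 1/(4/3 - 23) = 1/(-65/3) = -3/65)
21363/(-39156) + G(5*13, 79) = 21363/(-39156) - 3/65 = 21363*(-1/39156) - 3/65 = -7121/13052 - 3/65 = -38617/65260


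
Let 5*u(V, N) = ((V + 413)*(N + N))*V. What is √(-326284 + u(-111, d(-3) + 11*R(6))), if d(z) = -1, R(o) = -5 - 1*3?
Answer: 2*√5419370/5 ≈ 931.18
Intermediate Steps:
R(o) = -8 (R(o) = -5 - 3 = -8)
u(V, N) = 2*N*V*(413 + V)/5 (u(V, N) = (((V + 413)*(N + N))*V)/5 = (((413 + V)*(2*N))*V)/5 = ((2*N*(413 + V))*V)/5 = (2*N*V*(413 + V))/5 = 2*N*V*(413 + V)/5)
√(-326284 + u(-111, d(-3) + 11*R(6))) = √(-326284 + (⅖)*(-1 + 11*(-8))*(-111)*(413 - 111)) = √(-326284 + (⅖)*(-1 - 88)*(-111)*302) = √(-326284 + (⅖)*(-89)*(-111)*302) = √(-326284 + 5966916/5) = √(4335496/5) = 2*√5419370/5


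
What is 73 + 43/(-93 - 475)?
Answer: 41421/568 ≈ 72.924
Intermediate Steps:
73 + 43/(-93 - 475) = 73 + 43/(-568) = 73 + 43*(-1/568) = 73 - 43/568 = 41421/568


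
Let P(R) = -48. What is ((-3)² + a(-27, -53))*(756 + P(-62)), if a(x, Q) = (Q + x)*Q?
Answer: 3008292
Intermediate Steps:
a(x, Q) = Q*(Q + x)
((-3)² + a(-27, -53))*(756 + P(-62)) = ((-3)² - 53*(-53 - 27))*(756 - 48) = (9 - 53*(-80))*708 = (9 + 4240)*708 = 4249*708 = 3008292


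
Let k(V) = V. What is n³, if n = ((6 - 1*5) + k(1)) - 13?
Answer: -1331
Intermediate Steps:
n = -11 (n = ((6 - 1*5) + 1) - 13 = ((6 - 5) + 1) - 13 = (1 + 1) - 13 = 2 - 13 = -11)
n³ = (-11)³ = -1331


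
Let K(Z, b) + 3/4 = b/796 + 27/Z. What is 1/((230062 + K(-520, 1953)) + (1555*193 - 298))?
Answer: 103480/54832049827 ≈ 1.8872e-6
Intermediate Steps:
K(Z, b) = -3/4 + 27/Z + b/796 (K(Z, b) = -3/4 + (b/796 + 27/Z) = -3/4 + (27/Z + b/796) = -3/4 + 27/Z + b/796)
1/((230062 + K(-520, 1953)) + (1555*193 - 298)) = 1/((230062 + (1/796)*(21492 - 520*(-597 + 1953))/(-520)) + (1555*193 - 298)) = 1/((230062 + (1/796)*(-1/520)*(21492 - 520*1356)) + (300115 - 298)) = 1/((230062 + (1/796)*(-1/520)*(21492 - 705120)) + 299817) = 1/((230062 + (1/796)*(-1/520)*(-683628)) + 299817) = 1/((230062 + 170907/103480) + 299817) = 1/(23806986667/103480 + 299817) = 1/(54832049827/103480) = 103480/54832049827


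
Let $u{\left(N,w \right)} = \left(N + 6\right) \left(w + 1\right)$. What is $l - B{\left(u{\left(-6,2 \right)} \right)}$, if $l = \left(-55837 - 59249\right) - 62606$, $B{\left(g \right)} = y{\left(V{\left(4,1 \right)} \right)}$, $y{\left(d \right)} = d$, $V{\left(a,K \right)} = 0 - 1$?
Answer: $-177691$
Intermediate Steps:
$V{\left(a,K \right)} = -1$ ($V{\left(a,K \right)} = 0 - 1 = -1$)
$u{\left(N,w \right)} = \left(1 + w\right) \left(6 + N\right)$ ($u{\left(N,w \right)} = \left(6 + N\right) \left(1 + w\right) = \left(1 + w\right) \left(6 + N\right)$)
$B{\left(g \right)} = -1$
$l = -177692$ ($l = -115086 - 62606 = -177692$)
$l - B{\left(u{\left(-6,2 \right)} \right)} = -177692 - -1 = -177692 + 1 = -177691$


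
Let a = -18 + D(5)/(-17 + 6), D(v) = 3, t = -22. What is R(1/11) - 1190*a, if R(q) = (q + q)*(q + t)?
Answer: 2630608/121 ≈ 21741.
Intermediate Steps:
R(q) = 2*q*(-22 + q) (R(q) = (q + q)*(q - 22) = (2*q)*(-22 + q) = 2*q*(-22 + q))
a = -201/11 (a = -18 + 3/(-17 + 6) = -18 + 3/(-11) = -18 + 3*(-1/11) = -18 - 3/11 = -201/11 ≈ -18.273)
R(1/11) - 1190*a = 2*(-22 + 1/11)/11 - 1190*(-201/11) = 2*(1/11)*(-22 + 1/11) + 239190/11 = 2*(1/11)*(-241/11) + 239190/11 = -482/121 + 239190/11 = 2630608/121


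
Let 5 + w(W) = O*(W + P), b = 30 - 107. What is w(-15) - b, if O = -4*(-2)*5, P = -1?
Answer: -568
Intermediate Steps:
O = 40 (O = 8*5 = 40)
b = -77
w(W) = -45 + 40*W (w(W) = -5 + 40*(W - 1) = -5 + 40*(-1 + W) = -5 + (-40 + 40*W) = -45 + 40*W)
w(-15) - b = (-45 + 40*(-15)) - 1*(-77) = (-45 - 600) + 77 = -645 + 77 = -568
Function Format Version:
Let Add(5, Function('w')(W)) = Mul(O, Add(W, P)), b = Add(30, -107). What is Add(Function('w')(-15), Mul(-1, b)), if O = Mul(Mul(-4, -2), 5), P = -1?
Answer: -568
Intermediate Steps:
O = 40 (O = Mul(8, 5) = 40)
b = -77
Function('w')(W) = Add(-45, Mul(40, W)) (Function('w')(W) = Add(-5, Mul(40, Add(W, -1))) = Add(-5, Mul(40, Add(-1, W))) = Add(-5, Add(-40, Mul(40, W))) = Add(-45, Mul(40, W)))
Add(Function('w')(-15), Mul(-1, b)) = Add(Add(-45, Mul(40, -15)), Mul(-1, -77)) = Add(Add(-45, -600), 77) = Add(-645, 77) = -568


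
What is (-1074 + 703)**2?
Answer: 137641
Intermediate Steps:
(-1074 + 703)**2 = (-371)**2 = 137641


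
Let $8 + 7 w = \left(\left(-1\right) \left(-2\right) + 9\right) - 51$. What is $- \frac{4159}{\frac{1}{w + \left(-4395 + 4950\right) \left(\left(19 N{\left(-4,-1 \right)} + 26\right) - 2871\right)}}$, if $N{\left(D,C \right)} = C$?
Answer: $\frac{46275895392}{7} \approx 6.6108 \cdot 10^{9}$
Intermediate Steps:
$w = - \frac{48}{7}$ ($w = - \frac{8}{7} + \frac{\left(\left(-1\right) \left(-2\right) + 9\right) - 51}{7} = - \frac{8}{7} + \frac{\left(2 + 9\right) - 51}{7} = - \frac{8}{7} + \frac{11 - 51}{7} = - \frac{8}{7} + \frac{1}{7} \left(-40\right) = - \frac{8}{7} - \frac{40}{7} = - \frac{48}{7} \approx -6.8571$)
$- \frac{4159}{\frac{1}{w + \left(-4395 + 4950\right) \left(\left(19 N{\left(-4,-1 \right)} + 26\right) - 2871\right)}} = - \frac{4159}{\frac{1}{- \frac{48}{7} + \left(-4395 + 4950\right) \left(\left(19 \left(-1\right) + 26\right) - 2871\right)}} = - \frac{4159}{\frac{1}{- \frac{48}{7} + 555 \left(\left(-19 + 26\right) - 2871\right)}} = - \frac{4159}{\frac{1}{- \frac{48}{7} + 555 \left(7 - 2871\right)}} = - \frac{4159}{\frac{1}{- \frac{48}{7} + 555 \left(-2864\right)}} = - \frac{4159}{\frac{1}{- \frac{48}{7} - 1589520}} = - \frac{4159}{\frac{1}{- \frac{11126688}{7}}} = - \frac{4159}{- \frac{7}{11126688}} = \left(-4159\right) \left(- \frac{11126688}{7}\right) = \frac{46275895392}{7}$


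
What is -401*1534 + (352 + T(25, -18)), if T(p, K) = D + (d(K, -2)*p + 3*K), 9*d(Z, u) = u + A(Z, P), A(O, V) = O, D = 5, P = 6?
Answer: -5533979/9 ≈ -6.1489e+5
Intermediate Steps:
d(Z, u) = Z/9 + u/9 (d(Z, u) = (u + Z)/9 = (Z + u)/9 = Z/9 + u/9)
T(p, K) = 5 + 3*K + p*(-2/9 + K/9) (T(p, K) = 5 + ((K/9 + (1/9)*(-2))*p + 3*K) = 5 + ((K/9 - 2/9)*p + 3*K) = 5 + ((-2/9 + K/9)*p + 3*K) = 5 + (p*(-2/9 + K/9) + 3*K) = 5 + (3*K + p*(-2/9 + K/9)) = 5 + 3*K + p*(-2/9 + K/9))
-401*1534 + (352 + T(25, -18)) = -401*1534 + (352 + (5 + 3*(-18) + (1/9)*25*(-2 - 18))) = -615134 + (352 + (5 - 54 + (1/9)*25*(-20))) = -615134 + (352 + (5 - 54 - 500/9)) = -615134 + (352 - 941/9) = -615134 + 2227/9 = -5533979/9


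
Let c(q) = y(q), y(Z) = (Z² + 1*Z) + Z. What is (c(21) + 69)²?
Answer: 304704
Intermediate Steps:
y(Z) = Z² + 2*Z (y(Z) = (Z² + Z) + Z = (Z + Z²) + Z = Z² + 2*Z)
c(q) = q*(2 + q)
(c(21) + 69)² = (21*(2 + 21) + 69)² = (21*23 + 69)² = (483 + 69)² = 552² = 304704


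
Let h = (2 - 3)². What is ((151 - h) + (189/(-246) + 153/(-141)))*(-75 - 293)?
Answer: -105056088/1927 ≈ -54518.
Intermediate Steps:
h = 1 (h = (-1)² = 1)
((151 - h) + (189/(-246) + 153/(-141)))*(-75 - 293) = ((151 - 1*1) + (189/(-246) + 153/(-141)))*(-75 - 293) = ((151 - 1) + (189*(-1/246) + 153*(-1/141)))*(-368) = (150 + (-63/82 - 51/47))*(-368) = (150 - 7143/3854)*(-368) = (570957/3854)*(-368) = -105056088/1927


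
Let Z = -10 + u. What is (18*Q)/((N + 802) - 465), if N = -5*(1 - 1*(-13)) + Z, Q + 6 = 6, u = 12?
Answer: 0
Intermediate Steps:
Q = 0 (Q = -6 + 6 = 0)
Z = 2 (Z = -10 + 12 = 2)
N = -68 (N = -5*(1 - 1*(-13)) + 2 = -5*(1 + 13) + 2 = -5*14 + 2 = -70 + 2 = -68)
(18*Q)/((N + 802) - 465) = (18*0)/((-68 + 802) - 465) = 0/(734 - 465) = 0/269 = 0*(1/269) = 0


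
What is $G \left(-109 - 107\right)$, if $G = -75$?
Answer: $16200$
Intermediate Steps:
$G \left(-109 - 107\right) = - 75 \left(-109 - 107\right) = \left(-75\right) \left(-216\right) = 16200$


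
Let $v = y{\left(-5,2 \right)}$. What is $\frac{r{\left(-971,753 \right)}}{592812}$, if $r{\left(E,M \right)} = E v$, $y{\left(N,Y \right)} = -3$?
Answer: $\frac{971}{197604} \approx 0.0049139$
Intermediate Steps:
$v = -3$
$r{\left(E,M \right)} = - 3 E$ ($r{\left(E,M \right)} = E \left(-3\right) = - 3 E$)
$\frac{r{\left(-971,753 \right)}}{592812} = \frac{\left(-3\right) \left(-971\right)}{592812} = 2913 \cdot \frac{1}{592812} = \frac{971}{197604}$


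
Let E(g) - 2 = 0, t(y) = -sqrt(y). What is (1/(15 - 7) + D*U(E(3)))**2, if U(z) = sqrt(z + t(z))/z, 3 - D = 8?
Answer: (-1 + 20*sqrt(2 - sqrt(2)))**2/64 ≈ 3.1984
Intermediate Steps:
E(g) = 2 (E(g) = 2 + 0 = 2)
D = -5 (D = 3 - 1*8 = 3 - 8 = -5)
U(z) = sqrt(z - sqrt(z))/z
(1/(15 - 7) + D*U(E(3)))**2 = (1/(15 - 7) - 5*sqrt(2 - sqrt(2))/2)**2 = (1/8 - 5*sqrt(2 - sqrt(2))/2)**2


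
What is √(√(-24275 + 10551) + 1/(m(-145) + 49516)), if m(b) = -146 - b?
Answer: √(49515 + 4903470450*I*√3431)/49515 ≈ 7.6534 + 7.6534*I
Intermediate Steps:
√(√(-24275 + 10551) + 1/(m(-145) + 49516)) = √(√(-24275 + 10551) + 1/((-146 - 1*(-145)) + 49516)) = √(√(-13724) + 1/((-146 + 145) + 49516)) = √(2*I*√3431 + 1/(-1 + 49516)) = √(2*I*√3431 + 1/49515) = √(1/49515 + 2*I*√3431)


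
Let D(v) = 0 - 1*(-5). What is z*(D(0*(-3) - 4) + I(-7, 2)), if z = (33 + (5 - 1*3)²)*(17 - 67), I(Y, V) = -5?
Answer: 0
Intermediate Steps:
z = -1850 (z = (33 + (5 - 3)²)*(-50) = (33 + 2²)*(-50) = (33 + 4)*(-50) = 37*(-50) = -1850)
D(v) = 5 (D(v) = 0 + 5 = 5)
z*(D(0*(-3) - 4) + I(-7, 2)) = -1850*(5 - 5) = -1850*0 = 0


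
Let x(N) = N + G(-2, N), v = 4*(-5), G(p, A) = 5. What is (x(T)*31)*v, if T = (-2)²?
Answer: -5580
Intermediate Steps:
T = 4
v = -20
x(N) = 5 + N (x(N) = N + 5 = 5 + N)
(x(T)*31)*v = ((5 + 4)*31)*(-20) = (9*31)*(-20) = 279*(-20) = -5580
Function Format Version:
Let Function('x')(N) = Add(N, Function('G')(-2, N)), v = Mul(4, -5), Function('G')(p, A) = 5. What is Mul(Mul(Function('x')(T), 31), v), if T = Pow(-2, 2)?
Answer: -5580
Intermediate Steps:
T = 4
v = -20
Function('x')(N) = Add(5, N) (Function('x')(N) = Add(N, 5) = Add(5, N))
Mul(Mul(Function('x')(T), 31), v) = Mul(Mul(Add(5, 4), 31), -20) = Mul(Mul(9, 31), -20) = Mul(279, -20) = -5580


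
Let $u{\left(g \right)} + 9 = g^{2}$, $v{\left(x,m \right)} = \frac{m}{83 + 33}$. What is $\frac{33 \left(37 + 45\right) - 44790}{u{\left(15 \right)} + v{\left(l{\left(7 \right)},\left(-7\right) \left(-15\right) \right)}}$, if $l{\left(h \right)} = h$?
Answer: $- \frac{1627248}{8387} \approx -194.02$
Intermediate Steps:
$v{\left(x,m \right)} = \frac{m}{116}$
$u{\left(g \right)} = -9 + g^{2}$
$\frac{33 \left(37 + 45\right) - 44790}{u{\left(15 \right)} + v{\left(l{\left(7 \right)},\left(-7\right) \left(-15\right) \right)}} = \frac{33 \left(37 + 45\right) - 44790}{\left(-9 + 15^{2}\right) + \frac{\left(-7\right) \left(-15\right)}{116}} = \frac{33 \cdot 82 - 44790}{\left(-9 + 225\right) + \frac{1}{116} \cdot 105} = \frac{2706 - 44790}{216 + \frac{105}{116}} = - \frac{42084}{\frac{25161}{116}} = \left(-42084\right) \frac{116}{25161} = - \frac{1627248}{8387}$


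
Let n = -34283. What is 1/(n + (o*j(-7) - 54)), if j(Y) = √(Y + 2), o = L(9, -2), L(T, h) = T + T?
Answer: -34337/1179031189 - 18*I*√5/1179031189 ≈ -2.9123e-5 - 3.4138e-8*I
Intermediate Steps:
L(T, h) = 2*T
o = 18 (o = 2*9 = 18)
j(Y) = √(2 + Y)
1/(n + (o*j(-7) - 54)) = 1/(-34283 + (18*√(2 - 7) - 54)) = 1/(-34283 + (18*√(-5) - 54)) = 1/(-34283 + (18*(I*√5) - 54)) = 1/(-34283 + (18*I*√5 - 54)) = 1/(-34283 + (-54 + 18*I*√5)) = 1/(-34337 + 18*I*√5)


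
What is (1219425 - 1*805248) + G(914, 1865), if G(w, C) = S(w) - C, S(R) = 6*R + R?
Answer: 418710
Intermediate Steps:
S(R) = 7*R
G(w, C) = -C + 7*w (G(w, C) = 7*w - C = -C + 7*w)
(1219425 - 1*805248) + G(914, 1865) = (1219425 - 1*805248) + (-1*1865 + 7*914) = (1219425 - 805248) + (-1865 + 6398) = 414177 + 4533 = 418710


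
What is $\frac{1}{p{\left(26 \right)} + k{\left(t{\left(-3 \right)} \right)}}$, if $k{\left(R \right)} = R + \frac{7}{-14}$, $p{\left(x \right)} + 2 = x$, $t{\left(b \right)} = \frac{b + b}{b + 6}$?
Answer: $\frac{2}{43} \approx 0.046512$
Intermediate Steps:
$t{\left(b \right)} = \frac{2 b}{6 + b}$
$p{\left(x \right)} = -2 + x$
$k{\left(R \right)} = - \frac{1}{2} + R$ ($k{\left(R \right)} = R + 7 \left(- \frac{1}{14}\right) = R - \frac{1}{2} = - \frac{1}{2} + R$)
$\frac{1}{p{\left(26 \right)} + k{\left(t{\left(-3 \right)} \right)}} = \frac{1}{\left(-2 + 26\right) + \left(- \frac{1}{2} + 2 \left(-3\right) \frac{1}{6 - 3}\right)} = \frac{1}{24 + \left(- \frac{1}{2} + 2 \left(-3\right) \frac{1}{3}\right)} = \frac{1}{24 - \frac{5}{2}} = \frac{1}{\frac{43}{2}} = \frac{2}{43}$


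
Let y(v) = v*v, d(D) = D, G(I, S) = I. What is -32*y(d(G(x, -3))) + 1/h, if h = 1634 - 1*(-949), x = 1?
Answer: -82655/2583 ≈ -32.000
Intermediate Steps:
y(v) = v²
h = 2583 (h = 1634 + 949 = 2583)
-32*y(d(G(x, -3))) + 1/h = -32*1² + 1/2583 = -32*1 + 1/2583 = -32 + 1/2583 = -82655/2583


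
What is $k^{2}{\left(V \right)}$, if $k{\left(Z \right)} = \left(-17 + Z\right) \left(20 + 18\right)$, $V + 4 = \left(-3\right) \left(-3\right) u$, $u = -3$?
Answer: $3326976$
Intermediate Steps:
$V = -31$ ($V = -4 + \left(-3\right) \left(-3\right) \left(-3\right) = -4 + 9 \left(-3\right) = -4 - 27 = -31$)
$k{\left(Z \right)} = -646 + 38 Z$ ($k{\left(Z \right)} = \left(-17 + Z\right) 38 = -646 + 38 Z$)
$k^{2}{\left(V \right)} = \left(-646 + 38 \left(-31\right)\right)^{2} = \left(-646 - 1178\right)^{2} = \left(-1824\right)^{2} = 3326976$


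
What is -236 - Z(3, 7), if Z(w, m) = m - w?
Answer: -240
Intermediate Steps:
-236 - Z(3, 7) = -236 - (7 - 1*3) = -236 - (7 - 3) = -236 - 1*4 = -236 - 4 = -240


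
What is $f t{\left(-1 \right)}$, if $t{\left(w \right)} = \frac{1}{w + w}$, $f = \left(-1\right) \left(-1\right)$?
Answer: $- \frac{1}{2} \approx -0.5$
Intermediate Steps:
$f = 1$
$t{\left(w \right)} = \frac{1}{2 w}$
$f t{\left(-1 \right)} = 1 \frac{1}{2 \left(-1\right)} = 1 \cdot \frac{1}{2} \left(-1\right) = 1 \left(- \frac{1}{2}\right) = - \frac{1}{2}$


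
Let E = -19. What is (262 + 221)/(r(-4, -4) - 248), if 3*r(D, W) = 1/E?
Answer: -27531/14137 ≈ -1.9474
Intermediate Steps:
r(D, W) = -1/57 (r(D, W) = (1/3)/(-19) = (1/3)*(-1/19) = -1/57)
(262 + 221)/(r(-4, -4) - 248) = (262 + 221)/(-1/57 - 248) = 483/(-14137/57) = 483*(-57/14137) = -27531/14137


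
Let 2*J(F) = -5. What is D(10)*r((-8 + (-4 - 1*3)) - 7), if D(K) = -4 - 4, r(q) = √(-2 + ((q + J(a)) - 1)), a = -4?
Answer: -4*I*√110 ≈ -41.952*I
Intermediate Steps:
J(F) = -5/2 (J(F) = (½)*(-5) = -5/2)
r(q) = √(-11/2 + q) (r(q) = √(-2 + ((q - 5/2) - 1)) = √(-2 + ((-5/2 + q) - 1)) = √(-2 + (-7/2 + q)) = √(-11/2 + q))
D(K) = -8
D(10)*r((-8 + (-4 - 1*3)) - 7) = -4*√(-22 + 4*((-8 + (-4 - 1*3)) - 7)) = -4*√(-22 + 4*((-8 + (-4 - 3)) - 7)) = -4*√(-22 + 4*((-8 - 7) - 7)) = -4*√(-22 + 4*(-15 - 7)) = -4*√(-22 + 4*(-22)) = -4*√(-22 - 88) = -4*√(-110) = -4*I*√110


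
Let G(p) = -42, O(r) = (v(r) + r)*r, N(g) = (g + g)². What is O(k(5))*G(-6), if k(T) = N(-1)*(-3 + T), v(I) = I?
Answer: -5376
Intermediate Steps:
N(g) = 4*g² (N(g) = (2*g)² = 4*g²)
k(T) = -12 + 4*T (k(T) = (4*(-1)²)*(-3 + T) = (4*1)*(-3 + T) = 4*(-3 + T) = -12 + 4*T)
O(r) = 2*r² (O(r) = (r + r)*r = (2*r)*r = 2*r²)
O(k(5))*G(-6) = (2*(-12 + 4*5)²)*(-42) = (2*(-12 + 20)²)*(-42) = (2*8²)*(-42) = (2*64)*(-42) = 128*(-42) = -5376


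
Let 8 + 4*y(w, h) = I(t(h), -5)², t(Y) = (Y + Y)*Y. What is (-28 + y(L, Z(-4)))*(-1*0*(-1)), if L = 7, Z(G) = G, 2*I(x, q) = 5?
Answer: 0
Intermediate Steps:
t(Y) = 2*Y² (t(Y) = (2*Y)*Y = 2*Y²)
I(x, q) = 5/2 (I(x, q) = (½)*5 = 5/2)
y(w, h) = -7/16 (y(w, h) = -2 + (5/2)²/4 = -2 + (¼)*(25/4) = -2 + 25/16 = -7/16)
(-28 + y(L, Z(-4)))*(-1*0*(-1)) = (-28 - 7/16)*(-1*0*(-1)) = -0*(-1) = -455/16*0 = 0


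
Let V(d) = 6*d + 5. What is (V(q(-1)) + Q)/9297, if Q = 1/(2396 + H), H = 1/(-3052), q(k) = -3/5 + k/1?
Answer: -18686037/37769532515 ≈ -0.00049474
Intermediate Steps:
q(k) = -⅗ + k (q(k) = -3*⅕ + k*1 = -⅗ + k)
V(d) = 5 + 6*d
H = -1/3052 ≈ -0.00032765
Q = 3052/7312591 (Q = 1/(2396 - 1/3052) = 1/(7312591/3052) = 3052/7312591 ≈ 0.00041736)
(V(q(-1)) + Q)/9297 = ((5 + 6*(-⅗ - 1)) + 3052/7312591)/9297 = ((5 + 6*(-8/5)) + 3052/7312591)*(1/9297) = ((5 - 48/5) + 3052/7312591)*(1/9297) = (-23/5 + 3052/7312591)*(1/9297) = -168174333/36562955*1/9297 = -18686037/37769532515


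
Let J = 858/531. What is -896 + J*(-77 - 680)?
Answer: -375094/177 ≈ -2119.2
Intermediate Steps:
J = 286/177 (J = 858*(1/531) = 286/177 ≈ 1.6158)
-896 + J*(-77 - 680) = -896 + 286*(-77 - 680)/177 = -896 + (286/177)*(-757) = -896 - 216502/177 = -375094/177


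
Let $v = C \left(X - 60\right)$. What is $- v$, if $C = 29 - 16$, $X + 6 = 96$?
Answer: $-390$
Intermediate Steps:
$X = 90$ ($X = -6 + 96 = 90$)
$C = 13$ ($C = 29 - 16 = 13$)
$v = 390$ ($v = 13 \left(90 - 60\right) = 13 \cdot 30 = 390$)
$- v = \left(-1\right) 390 = -390$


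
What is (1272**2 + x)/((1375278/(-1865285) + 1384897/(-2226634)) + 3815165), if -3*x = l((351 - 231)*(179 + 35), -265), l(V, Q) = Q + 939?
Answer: 20157153493694761820/47536637573457326859 ≈ 0.42403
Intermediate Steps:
l(V, Q) = 939 + Q
x = -674/3 (x = -(939 - 265)/3 = -1/3*674 = -674/3 ≈ -224.67)
(1272**2 + x)/((1375278/(-1865285) + 1384897/(-2226634)) + 3815165) = (1272**2 - 674/3)/((1375278/(-1865285) + 1384897/(-2226634)) + 3815165) = (1617984 - 674/3)/((1375278*(-1/1865285) + 1384897*(-1/2226634)) + 3815165) = 4853278/(3*((-1375278/1865285 - 1384897/2226634) + 3815165)) = 4853278/(3*(-5645468354897/4153307000690 + 3815165)) = 4853278/(3*(15845545857819108953/4153307000690)) = (4853278/3)*(4153307000690/15845545857819108953) = 20157153493694761820/47536637573457326859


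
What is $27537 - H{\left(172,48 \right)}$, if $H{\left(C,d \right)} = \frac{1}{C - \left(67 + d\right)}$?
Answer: $\frac{1569608}{57} \approx 27537.0$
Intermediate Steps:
$H{\left(C,d \right)} = \frac{1}{-67 + C - d}$
$27537 - H{\left(172,48 \right)} = 27537 - - \frac{1}{67 + 48 - 172} = 27537 - - \frac{1}{-57} = 27537 - \left(-1\right) \left(- \frac{1}{57}\right) = 27537 - \frac{1}{57} = \frac{1569608}{57}$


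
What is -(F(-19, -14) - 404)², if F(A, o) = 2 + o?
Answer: -173056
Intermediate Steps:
-(F(-19, -14) - 404)² = -((2 - 14) - 404)² = -(-12 - 404)² = -1*(-416)² = -1*173056 = -173056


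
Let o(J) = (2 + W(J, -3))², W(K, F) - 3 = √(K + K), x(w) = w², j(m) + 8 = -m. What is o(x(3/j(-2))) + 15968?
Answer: 31987/2 + 5*√2 ≈ 16001.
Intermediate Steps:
j(m) = -8 - m
W(K, F) = 3 + √2*√K (W(K, F) = 3 + √(K + K) = 3 + √(2*K) = 3 + √2*√K)
o(J) = (5 + √2*√J)² (o(J) = (2 + (3 + √2*√J))² = (5 + √2*√J)²)
o(x(3/j(-2))) + 15968 = (5 + √2*√((3/(-8 - 1*(-2)))²))² + 15968 = (5 + √2*√((3/(-8 + 2))²))² + 15968 = (5 + √2*√((3/(-6))²))² + 15968 = (5 + √2*√((3*(-⅙))²))² + 15968 = (5 + √2*√((-½)²))² + 15968 = (5 + √2*√(¼))² + 15968 = (5 + √2*(½))² + 15968 = (5 + √2/2)² + 15968 = 15968 + (5 + √2/2)²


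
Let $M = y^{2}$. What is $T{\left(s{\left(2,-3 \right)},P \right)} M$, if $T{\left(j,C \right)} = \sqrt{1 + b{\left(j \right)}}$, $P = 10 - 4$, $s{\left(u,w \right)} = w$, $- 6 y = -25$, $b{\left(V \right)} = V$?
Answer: $\frac{625 i \sqrt{2}}{36} \approx 24.552 i$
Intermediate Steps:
$y = \frac{25}{6}$ ($y = \left(- \frac{1}{6}\right) \left(-25\right) = \frac{25}{6} \approx 4.1667$)
$P = 6$
$M = \frac{625}{36}$ ($M = \left(\frac{25}{6}\right)^{2} = \frac{625}{36} \approx 17.361$)
$T{\left(j,C \right)} = \sqrt{1 + j}$
$T{\left(s{\left(2,-3 \right)},P \right)} M = \sqrt{1 - 3} \cdot \frac{625}{36} = \sqrt{-2} \cdot \frac{625}{36} = i \sqrt{2} \cdot \frac{625}{36} = \frac{625 i \sqrt{2}}{36}$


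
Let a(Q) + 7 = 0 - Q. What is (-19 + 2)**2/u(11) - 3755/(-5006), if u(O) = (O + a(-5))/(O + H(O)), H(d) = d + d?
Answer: 15925339/15018 ≈ 1060.4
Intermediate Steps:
a(Q) = -7 - Q (a(Q) = -7 + (0 - Q) = -7 - Q)
H(d) = 2*d
u(O) = (-2 + O)/(3*O) (u(O) = (O + (-7 - 1*(-5)))/(O + 2*O) = (O + (-7 + 5))/((3*O)) = (O - 2)*(1/(3*O)) = (-2 + O)*(1/(3*O)) = (-2 + O)/(3*O))
(-19 + 2)**2/u(11) - 3755/(-5006) = (-19 + 2)**2/(((1/3)*(-2 + 11)/11)) - 3755/(-5006) = (-17)**2/(((1/3)*(1/11)*9)) - 3755*(-1/5006) = 289/(3/11) + 3755/5006 = 289*(11/3) + 3755/5006 = 3179/3 + 3755/5006 = 15925339/15018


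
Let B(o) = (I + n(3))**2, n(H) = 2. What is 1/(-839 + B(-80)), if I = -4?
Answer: -1/835 ≈ -0.0011976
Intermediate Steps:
B(o) = 4 (B(o) = (-4 + 2)**2 = (-2)**2 = 4)
1/(-839 + B(-80)) = 1/(-839 + 4) = 1/(-835) = -1/835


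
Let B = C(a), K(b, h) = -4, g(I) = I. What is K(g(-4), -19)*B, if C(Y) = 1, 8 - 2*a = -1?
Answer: -4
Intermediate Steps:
a = 9/2 (a = 4 - ½*(-1) = 4 + ½ = 9/2 ≈ 4.5000)
B = 1
K(g(-4), -19)*B = -4*1 = -4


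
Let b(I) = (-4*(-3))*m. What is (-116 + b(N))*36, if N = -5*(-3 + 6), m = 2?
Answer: -3312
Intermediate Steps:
N = -15 (N = -5*3 = -15)
b(I) = 24 (b(I) = -4*(-3)*2 = 12*2 = 24)
(-116 + b(N))*36 = (-116 + 24)*36 = -92*36 = -3312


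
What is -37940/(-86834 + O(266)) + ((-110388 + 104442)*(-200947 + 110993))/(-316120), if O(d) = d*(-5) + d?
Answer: -5875212577229/3473289470 ≈ -1691.5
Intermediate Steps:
O(d) = -4*d (O(d) = -5*d + d = -4*d)
-37940/(-86834 + O(266)) + ((-110388 + 104442)*(-200947 + 110993))/(-316120) = -37940/(-86834 - 4*266) + ((-110388 + 104442)*(-200947 + 110993))/(-316120) = -37940/(-86834 - 1064) - 5946*(-89954)*(-1/316120) = -37940/(-87898) + 534866484*(-1/316120) = -37940*(-1/87898) - 133716621/79030 = 18970/43949 - 133716621/79030 = -5875212577229/3473289470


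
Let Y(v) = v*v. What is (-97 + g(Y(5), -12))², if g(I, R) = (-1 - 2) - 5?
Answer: 11025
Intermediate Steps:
Y(v) = v²
g(I, R) = -8 (g(I, R) = -3 - 5 = -8)
(-97 + g(Y(5), -12))² = (-97 - 8)² = (-105)² = 11025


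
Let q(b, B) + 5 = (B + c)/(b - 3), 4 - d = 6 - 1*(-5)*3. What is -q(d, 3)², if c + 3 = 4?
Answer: -676/25 ≈ -27.040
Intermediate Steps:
c = 1 (c = -3 + 4 = 1)
d = -17 (d = 4 - (6 - 1*(-5)*3) = 4 - (6 + 5*3) = 4 - (6 + 15) = 4 - 1*21 = 4 - 21 = -17)
q(b, B) = -5 + (1 + B)/(-3 + b) (q(b, B) = -5 + (B + 1)/(b - 3) = -5 + (1 + B)/(-3 + b))
-q(d, 3)² = -((16 + 3 - 5*(-17))/(-3 - 17))² = -((16 + 3 + 85)/(-20))² = -(-1/20*104)² = -(-26/5)² = -1*676/25 = -676/25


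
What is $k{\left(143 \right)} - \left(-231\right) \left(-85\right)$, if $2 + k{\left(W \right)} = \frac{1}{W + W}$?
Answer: $- \frac{5616181}{286} \approx -19637.0$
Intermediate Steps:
$k{\left(W \right)} = -2 + \frac{1}{2 W}$ ($k{\left(W \right)} = -2 + \frac{1}{W + W} = -2 + \frac{1}{2 W}$)
$k{\left(143 \right)} - \left(-231\right) \left(-85\right) = \left(-2 + \frac{1}{2 \cdot 143}\right) - \left(-231\right) \left(-85\right) = \left(-2 + \frac{1}{2} \cdot \frac{1}{143}\right) - 19635 = \left(-2 + \frac{1}{286}\right) - 19635 = - \frac{571}{286} - 19635 = - \frac{5616181}{286}$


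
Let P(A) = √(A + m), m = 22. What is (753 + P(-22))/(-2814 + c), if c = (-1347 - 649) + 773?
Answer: -753/4037 ≈ -0.18652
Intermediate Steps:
c = -1223 (c = -1996 + 773 = -1223)
P(A) = √(22 + A) (P(A) = √(A + 22) = √(22 + A))
(753 + P(-22))/(-2814 + c) = (753 + √(22 - 22))/(-2814 - 1223) = (753 + √0)/(-4037) = (753 + 0)*(-1/4037) = 753*(-1/4037) = -753/4037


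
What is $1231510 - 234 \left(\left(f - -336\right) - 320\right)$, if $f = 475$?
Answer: $1116616$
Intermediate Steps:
$1231510 - 234 \left(\left(f - -336\right) - 320\right) = 1231510 - 234 \left(\left(475 - -336\right) - 320\right) = 1231510 - 234 \left(\left(475 + 336\right) - 320\right) = 1231510 - 234 \left(811 - 320\right) = 1231510 - 234 \cdot 491 = 1231510 - 114894 = 1116616$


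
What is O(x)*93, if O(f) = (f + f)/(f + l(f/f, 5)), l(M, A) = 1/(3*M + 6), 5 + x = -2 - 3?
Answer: 16740/89 ≈ 188.09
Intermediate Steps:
x = -10 (x = -5 + (-2 - 3) = -5 - 5 = -10)
l(M, A) = 1/(6 + 3*M)
O(f) = 2*f/(1/9 + f) (O(f) = (f + f)/(f + 1/(3*(2 + f/f))) = (2*f)/(f + 1/(3*(2 + 1))) = (2*f)/(f + (1/3)/3) = (2*f)/(f + (1/3)*(1/3)) = (2*f)/(f + 1/9) = (2*f)/(1/9 + f) = 2*f/(1/9 + f))
O(x)*93 = (18*(-10)/(1 + 9*(-10)))*93 = (18*(-10)/(1 - 90))*93 = (18*(-10)/(-89))*93 = (18*(-10)*(-1/89))*93 = (180/89)*93 = 16740/89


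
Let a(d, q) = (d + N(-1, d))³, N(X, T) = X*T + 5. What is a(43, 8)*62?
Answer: 7750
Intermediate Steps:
N(X, T) = 5 + T*X (N(X, T) = T*X + 5 = 5 + T*X)
a(d, q) = 125 (a(d, q) = (d + (5 + d*(-1)))³ = (d + (5 - d))³ = 5³ = 125)
a(43, 8)*62 = 125*62 = 7750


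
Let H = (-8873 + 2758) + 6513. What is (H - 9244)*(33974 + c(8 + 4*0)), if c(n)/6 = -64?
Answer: -297137140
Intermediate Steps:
H = 398 (H = -6115 + 6513 = 398)
c(n) = -384 (c(n) = 6*(-64) = -384)
(H - 9244)*(33974 + c(8 + 4*0)) = (398 - 9244)*(33974 - 384) = -8846*33590 = -297137140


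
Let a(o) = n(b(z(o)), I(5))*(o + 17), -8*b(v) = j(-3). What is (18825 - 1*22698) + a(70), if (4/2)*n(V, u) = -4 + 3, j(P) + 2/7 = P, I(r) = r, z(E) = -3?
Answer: -7833/2 ≈ -3916.5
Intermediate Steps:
j(P) = -2/7 + P
b(v) = 23/56 (b(v) = -(-2/7 - 3)/8 = -1/8*(-23/7) = 23/56)
n(V, u) = -1/2 (n(V, u) = (-4 + 3)/2 = (1/2)*(-1) = -1/2)
a(o) = -17/2 - o/2 (a(o) = -(o + 17)/2 = -(17 + o)/2 = -17/2 - o/2)
(18825 - 1*22698) + a(70) = (18825 - 1*22698) + (-17/2 - 1/2*70) = (18825 - 22698) + (-17/2 - 35) = -3873 - 87/2 = -7833/2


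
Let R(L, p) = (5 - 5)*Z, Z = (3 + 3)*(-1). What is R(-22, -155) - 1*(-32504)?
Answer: 32504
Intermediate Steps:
Z = -6 (Z = 6*(-1) = -6)
R(L, p) = 0 (R(L, p) = (5 - 5)*(-6) = 0*(-6) = 0)
R(-22, -155) - 1*(-32504) = 0 - 1*(-32504) = 0 + 32504 = 32504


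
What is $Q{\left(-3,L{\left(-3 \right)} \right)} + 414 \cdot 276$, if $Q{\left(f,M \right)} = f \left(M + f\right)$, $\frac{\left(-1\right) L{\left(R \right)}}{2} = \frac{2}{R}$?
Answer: $114269$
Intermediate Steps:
$L{\left(R \right)} = - \frac{4}{R}$ ($L{\left(R \right)} = - 2 \frac{2}{R} = - \frac{4}{R}$)
$Q{\left(-3,L{\left(-3 \right)} \right)} + 414 \cdot 276 = - 3 \left(- \frac{4}{-3} - 3\right) + 414 \cdot 276 = - 3 \left(\left(-4\right) \left(- \frac{1}{3}\right) - 3\right) + 114264 = - 3 \left(\frac{4}{3} - 3\right) + 114264 = \left(-3\right) \left(- \frac{5}{3}\right) + 114264 = 5 + 114264 = 114269$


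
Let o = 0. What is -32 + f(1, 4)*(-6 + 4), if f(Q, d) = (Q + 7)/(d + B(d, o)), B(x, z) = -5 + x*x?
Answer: -496/15 ≈ -33.067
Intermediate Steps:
B(x, z) = -5 + x²
f(Q, d) = (7 + Q)/(-5 + d + d²) (f(Q, d) = (Q + 7)/(d + (-5 + d²)) = (7 + Q)/(-5 + d + d²))
-32 + f(1, 4)*(-6 + 4) = -32 + ((7 + 1)/(-5 + 4 + 4²))*(-6 + 4) = -32 + (8/(-5 + 4 + 16))*(-2) = -32 + (8/15)*(-2) = -32 - 16/15 = -496/15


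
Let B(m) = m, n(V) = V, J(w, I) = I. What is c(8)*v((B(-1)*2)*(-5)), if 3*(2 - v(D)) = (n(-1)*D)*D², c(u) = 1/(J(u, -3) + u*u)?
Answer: 1006/183 ≈ 5.4973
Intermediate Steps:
c(u) = 1/(-3 + u²) (c(u) = 1/(-3 + u*u) = 1/(-3 + u²))
v(D) = 2 + D³/3 (v(D) = 2 - (-D)*D²/3 = 2 - (-1)*D³/3 = 2 + D³/3)
c(8)*v((B(-1)*2)*(-5)) = (2 + (-1*2*(-5))³/3)/(-3 + 8²) = (2 + (-2*(-5))³/3)/(-3 + 64) = (2 + (⅓)*10³)/61 = (2 + (⅓)*1000)/61 = (2 + 1000/3)/61 = (1/61)*(1006/3) = 1006/183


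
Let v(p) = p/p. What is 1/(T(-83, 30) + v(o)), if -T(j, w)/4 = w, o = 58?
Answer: -1/119 ≈ -0.0084034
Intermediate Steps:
T(j, w) = -4*w
v(p) = 1
1/(T(-83, 30) + v(o)) = 1/(-4*30 + 1) = 1/(-120 + 1) = 1/(-119) = -1/119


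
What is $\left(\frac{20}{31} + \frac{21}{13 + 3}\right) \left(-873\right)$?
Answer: $- \frac{847683}{496} \approx -1709.0$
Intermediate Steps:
$\left(\frac{20}{31} + \frac{21}{13 + 3}\right) \left(-873\right) = \left(20 \cdot \frac{1}{31} + \frac{21}{16}\right) \left(-873\right) = \left(\frac{20}{31} + 21 \cdot \frac{1}{16}\right) \left(-873\right) = \left(\frac{20}{31} + \frac{21}{16}\right) \left(-873\right) = \frac{971}{496} \left(-873\right) = - \frac{847683}{496}$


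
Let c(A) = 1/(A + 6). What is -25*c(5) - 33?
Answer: -388/11 ≈ -35.273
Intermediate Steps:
c(A) = 1/(6 + A)
-25*c(5) - 33 = -25/(6 + 5) - 33 = -25/11 - 33 = -388/11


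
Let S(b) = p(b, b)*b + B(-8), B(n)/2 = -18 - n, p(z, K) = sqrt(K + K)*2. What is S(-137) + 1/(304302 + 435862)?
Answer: -14803279/740164 - 274*I*sqrt(274) ≈ -20.0 - 4535.5*I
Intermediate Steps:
p(z, K) = 2*sqrt(2)*sqrt(K) (p(z, K) = sqrt(2*K)*2 = (sqrt(2)*sqrt(K))*2 = 2*sqrt(2)*sqrt(K))
B(n) = -36 - 2*n (B(n) = 2*(-18 - n) = -36 - 2*n)
S(b) = -20 + 2*sqrt(2)*b**(3/2) (S(b) = (2*sqrt(2)*sqrt(b))*b + (-36 - 2*(-8)) = 2*sqrt(2)*b**(3/2) + (-36 + 16) = 2*sqrt(2)*b**(3/2) - 20 = -20 + 2*sqrt(2)*b**(3/2))
S(-137) + 1/(304302 + 435862) = (-20 + 2*sqrt(2)*(-137)**(3/2)) + 1/(304302 + 435862) = (-20 + 2*sqrt(2)*(-137*I*sqrt(137))) + 1/740164 = (-20 - 274*I*sqrt(274)) + 1/740164 = -14803279/740164 - 274*I*sqrt(274)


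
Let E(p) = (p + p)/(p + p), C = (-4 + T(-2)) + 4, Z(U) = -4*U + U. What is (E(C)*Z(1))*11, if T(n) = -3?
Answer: -33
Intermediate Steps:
Z(U) = -3*U
C = -3 (C = (-4 - 3) + 4 = -7 + 4 = -3)
E(p) = 1 (E(p) = (2*p)/((2*p)) = (2*p)*(1/(2*p)) = 1)
(E(C)*Z(1))*11 = (1*(-3*1))*11 = (1*(-3))*11 = -3*11 = -33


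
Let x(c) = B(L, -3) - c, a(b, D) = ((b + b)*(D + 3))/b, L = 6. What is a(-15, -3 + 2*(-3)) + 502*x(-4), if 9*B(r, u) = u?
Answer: 5486/3 ≈ 1828.7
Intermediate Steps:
B(r, u) = u/9
a(b, D) = 6 + 2*D (a(b, D) = ((2*b)*(3 + D))/b = (2*b*(3 + D))/b = 6 + 2*D)
x(c) = -⅓ - c (x(c) = (⅑)*(-3) - c = -⅓ - c)
a(-15, -3 + 2*(-3)) + 502*x(-4) = (6 + 2*(-3 + 2*(-3))) + 502*(-⅓ - 1*(-4)) = (6 + 2*(-3 - 6)) + 502*(-⅓ + 4) = (6 + 2*(-9)) + 502*(11/3) = (6 - 18) + 5522/3 = -12 + 5522/3 = 5486/3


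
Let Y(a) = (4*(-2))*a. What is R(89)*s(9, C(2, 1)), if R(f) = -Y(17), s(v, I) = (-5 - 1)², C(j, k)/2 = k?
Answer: 4896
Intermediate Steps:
C(j, k) = 2*k
s(v, I) = 36 (s(v, I) = (-6)² = 36)
Y(a) = -8*a
R(f) = 136 (R(f) = -(-8)*17 = -1*(-136) = 136)
R(89)*s(9, C(2, 1)) = 136*36 = 4896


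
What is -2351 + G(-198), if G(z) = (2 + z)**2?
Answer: 36065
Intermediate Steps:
-2351 + G(-198) = -2351 + (2 - 198)**2 = -2351 + (-196)**2 = -2351 + 38416 = 36065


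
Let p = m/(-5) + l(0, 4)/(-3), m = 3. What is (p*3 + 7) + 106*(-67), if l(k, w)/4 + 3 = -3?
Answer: -35364/5 ≈ -7072.8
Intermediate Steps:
l(k, w) = -24 (l(k, w) = -12 + 4*(-3) = -12 - 12 = -24)
p = 37/5 (p = 3/(-5) - 24/(-3) = 3*(-⅕) - 24*(-⅓) = -⅗ + 8 = 37/5 ≈ 7.4000)
(p*3 + 7) + 106*(-67) = ((37/5)*3 + 7) + 106*(-67) = (111/5 + 7) - 7102 = 146/5 - 7102 = -35364/5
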